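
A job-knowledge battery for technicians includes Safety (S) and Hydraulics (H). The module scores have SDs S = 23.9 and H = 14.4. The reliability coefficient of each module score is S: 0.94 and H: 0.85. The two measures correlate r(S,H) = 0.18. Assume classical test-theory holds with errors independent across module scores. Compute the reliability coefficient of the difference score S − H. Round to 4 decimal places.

Var(S−H) = 23.9² + 14.4² − 2·23.9·14.4·0.18 = 778.57 − 123.898 = 654.672.
With uncorrelated errors the cross-covariances are all true-score covariance, so they carry over unchanged; only the diagonal terms shrink to ρᵢσᵢ².
True-score variance = [23.9²·0.94 + 14.4²·0.85] − 123.898 = 713.193 − 123.898 = 589.296.
Reliability = 589.296 / 654.672 = 0.9001.

0.9001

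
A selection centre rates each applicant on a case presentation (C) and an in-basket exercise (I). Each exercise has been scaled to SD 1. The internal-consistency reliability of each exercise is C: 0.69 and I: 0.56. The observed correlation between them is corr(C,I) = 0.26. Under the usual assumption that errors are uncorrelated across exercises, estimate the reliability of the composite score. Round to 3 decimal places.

Var(C+I) = 2 + 2·[0.26] = 2 + 0.52 = 2.52.
Because errors are independent across components, Cov(Tᵢ,Tⱼ) = Cov(Xᵢ,Xⱼ); the off-diagonal part of the true-score variance is the same as above.
True-score variance = [0.69 + 0.56] + 0.52 = 1.25 + 0.52 = 1.77.
Reliability = 1.77 / 2.52 = 0.702.

0.702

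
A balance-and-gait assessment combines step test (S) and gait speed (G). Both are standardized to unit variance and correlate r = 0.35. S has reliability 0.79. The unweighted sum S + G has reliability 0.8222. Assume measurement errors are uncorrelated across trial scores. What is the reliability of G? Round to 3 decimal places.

Var(S+G) = 2 + 2·0.35 = 2.700.
True-score variance = ρ_S + ρ_G + 2·0.35, so 0.8222 = (0.79 + ρ_G + 0.70) / 2.700.
ρ_G = 0.8222·2.700 − 0.79 − 0.70 = 0.730.

0.730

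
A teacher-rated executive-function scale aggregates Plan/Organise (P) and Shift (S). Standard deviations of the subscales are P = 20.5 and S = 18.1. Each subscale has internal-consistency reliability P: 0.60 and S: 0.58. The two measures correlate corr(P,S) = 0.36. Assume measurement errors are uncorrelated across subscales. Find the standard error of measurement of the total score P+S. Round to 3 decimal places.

Var(total) = 747.86 + 267.156 = 1015.02.
True-score variance = 442.164 + 267.156 = 709.32, so reliability = 0.6988.
Error variance = 1015.02 − 709.32 = 305.696; SEM = √305.696 = 17.484.

17.484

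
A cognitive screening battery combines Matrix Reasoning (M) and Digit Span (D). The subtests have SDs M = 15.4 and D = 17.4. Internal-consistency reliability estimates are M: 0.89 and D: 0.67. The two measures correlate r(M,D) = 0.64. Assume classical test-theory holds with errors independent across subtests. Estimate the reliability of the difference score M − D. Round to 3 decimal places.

0.360

Var(M−D) = 15.4² + 17.4² − 2·15.4·17.4·0.64 = 539.92 − 342.989 = 196.931.
With uncorrelated errors the cross-covariances are all true-score covariance, so they carry over unchanged; only the diagonal terms shrink to ρᵢσᵢ².
True-score variance = [15.4²·0.89 + 17.4²·0.67] − 342.989 = 413.922 − 342.989 = 70.9328.
Reliability = 70.9328 / 196.931 = 0.360.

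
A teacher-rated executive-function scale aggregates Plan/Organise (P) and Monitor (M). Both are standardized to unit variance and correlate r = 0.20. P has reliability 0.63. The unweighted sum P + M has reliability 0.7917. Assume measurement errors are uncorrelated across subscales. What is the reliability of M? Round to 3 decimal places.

0.870

Var(P+M) = 2 + 2·0.20 = 2.400.
True-score variance = ρ_P + ρ_M + 2·0.20, so 0.7917 = (0.63 + ρ_M + 0.40) / 2.400.
ρ_M = 0.7917·2.400 − 0.63 − 0.40 = 0.870.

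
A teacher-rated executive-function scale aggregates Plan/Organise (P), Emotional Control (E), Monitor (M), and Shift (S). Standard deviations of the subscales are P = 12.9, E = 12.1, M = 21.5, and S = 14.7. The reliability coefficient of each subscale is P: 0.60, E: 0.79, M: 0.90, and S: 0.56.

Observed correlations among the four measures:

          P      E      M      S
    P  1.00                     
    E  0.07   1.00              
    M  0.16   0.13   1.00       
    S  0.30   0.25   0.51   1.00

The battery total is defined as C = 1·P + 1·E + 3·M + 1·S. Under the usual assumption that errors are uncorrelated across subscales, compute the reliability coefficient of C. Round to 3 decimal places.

Var(C) = 12.9² + 12.1² + 3²·21.5² + 14.7² + 2·[12.9·12.1·0.07 + 3·12.9·21.5·0.16 + 12.9·14.7·0.30 + 3·12.1·21.5·0.13 + 12.1·14.7·0.25 + 3·21.5·14.7·0.51] = 4689.16 + 1660.85 = 6350.01.
With uncorrelated errors the cross-covariances are all true-score covariance, so they carry over unchanged; only the diagonal terms shrink to ρᵢσᵢ².
True-score variance = [12.9²·0.60 + 12.1²·0.79 + 3²·21.5²·0.90 + 14.7²·0.56] + 1660.85 = 4080.75 + 1660.85 = 5741.6.
Reliability = 5741.6 / 6350.01 = 0.904.

0.904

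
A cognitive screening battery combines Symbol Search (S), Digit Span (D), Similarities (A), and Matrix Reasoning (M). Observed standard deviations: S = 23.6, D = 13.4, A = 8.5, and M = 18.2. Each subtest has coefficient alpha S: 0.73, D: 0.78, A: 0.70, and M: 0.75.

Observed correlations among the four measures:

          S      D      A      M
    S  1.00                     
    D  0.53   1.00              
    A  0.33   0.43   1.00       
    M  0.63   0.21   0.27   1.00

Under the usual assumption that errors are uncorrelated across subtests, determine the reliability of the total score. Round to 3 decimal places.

Var(S+D+A+M) = 23.6² + 13.4² + 8.5² + 18.2² + 2·[23.6·13.4·0.53 + 23.6·8.5·0.33 + 23.6·18.2·0.63 + 13.4·8.5·0.43 + 13.4·18.2·0.21 + 8.5·18.2·0.27] = 1140.01 + 1292.73 = 2432.74.
With uncorrelated errors the cross-covariances are all true-score covariance, so they carry over unchanged; only the diagonal terms shrink to ρᵢσᵢ².
True-score variance = [23.6²·0.73 + 13.4²·0.78 + 8.5²·0.70 + 18.2²·0.75] + 1292.73 = 845.643 + 1292.73 = 2138.37.
Reliability = 2138.37 / 2432.74 = 0.879.

0.879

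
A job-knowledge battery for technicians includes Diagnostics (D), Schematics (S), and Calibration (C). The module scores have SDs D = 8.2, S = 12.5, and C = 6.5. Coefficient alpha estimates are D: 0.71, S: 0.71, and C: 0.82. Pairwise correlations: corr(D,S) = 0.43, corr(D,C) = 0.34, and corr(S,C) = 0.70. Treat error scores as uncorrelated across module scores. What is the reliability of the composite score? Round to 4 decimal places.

Var(D+S+C) = 8.2² + 12.5² + 6.5² + 2·[8.2·12.5·0.43 + 8.2·6.5·0.34 + 12.5·6.5·0.70] = 265.74 + 238.144 = 503.884.
Under uncorrelated errors the observed covariances equal the true-score covariances, so only the own-variance terms attenuate.
True-score variance = [8.2²·0.71 + 12.5²·0.71 + 6.5²·0.82] + 238.144 = 193.323 + 238.144 = 431.467.
Reliability = 431.467 / 503.884 = 0.8563.

0.8563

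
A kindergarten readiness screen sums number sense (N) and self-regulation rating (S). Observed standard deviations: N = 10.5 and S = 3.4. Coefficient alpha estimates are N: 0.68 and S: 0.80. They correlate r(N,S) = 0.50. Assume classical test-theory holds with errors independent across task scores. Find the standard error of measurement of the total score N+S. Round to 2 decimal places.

6.13

Var(total) = 121.81 + 35.7 = 157.51.
True-score variance = 84.218 + 35.7 = 119.918, so reliability = 0.7613.
Error variance = 157.51 − 119.918 = 37.592; SEM = √37.592 = 6.13.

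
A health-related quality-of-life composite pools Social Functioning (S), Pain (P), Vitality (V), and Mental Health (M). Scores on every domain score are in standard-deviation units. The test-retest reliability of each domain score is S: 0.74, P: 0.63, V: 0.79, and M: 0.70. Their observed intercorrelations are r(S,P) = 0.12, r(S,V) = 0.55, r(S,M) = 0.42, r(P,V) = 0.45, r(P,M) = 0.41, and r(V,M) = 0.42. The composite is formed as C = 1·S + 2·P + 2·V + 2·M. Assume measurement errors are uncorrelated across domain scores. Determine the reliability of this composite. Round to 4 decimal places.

Var(C) = 1 + 2² + 2² + 2² + 2·[2·0.12 + 2·0.55 + 2·0.42 + 4·0.45 + 4·0.41 + 4·0.42] = 13 + 14.6 = 27.6.
With uncorrelated errors the cross-covariances are all true-score covariance, so they carry over unchanged; only the diagonal terms shrink to ρᵢσᵢ².
True-score variance = [0.74 + 2²·0.63 + 2²·0.79 + 2²·0.70] + 14.6 = 9.22 + 14.6 = 23.82.
Reliability = 23.82 / 27.6 = 0.8630.

0.8630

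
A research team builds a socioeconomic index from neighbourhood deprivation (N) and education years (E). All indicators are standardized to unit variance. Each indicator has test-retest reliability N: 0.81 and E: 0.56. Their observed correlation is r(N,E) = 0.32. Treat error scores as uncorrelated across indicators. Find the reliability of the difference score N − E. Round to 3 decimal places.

0.537

Var(N−E) = 1 + 1 − 2·0.32 = 2 − 0.64 = 1.36.
With uncorrelated errors the cross-covariances are all true-score covariance, so they carry over unchanged; only the diagonal terms shrink to ρᵢσᵢ².
True-score variance = [0.81 + 0.56] − 0.64 = 1.37 − 0.64 = 0.73.
Reliability = 0.73 / 1.36 = 0.537.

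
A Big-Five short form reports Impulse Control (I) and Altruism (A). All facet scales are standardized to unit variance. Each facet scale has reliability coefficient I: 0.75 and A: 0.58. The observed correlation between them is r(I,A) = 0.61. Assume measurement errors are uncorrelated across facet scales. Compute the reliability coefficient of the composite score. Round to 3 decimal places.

0.792

Var(I+A) = 2 + 2·[0.61] = 2 + 1.22 = 3.22.
With uncorrelated errors the cross-covariances are all true-score covariance, so they carry over unchanged; only the diagonal terms shrink to ρᵢσᵢ².
True-score variance = [0.75 + 0.58] + 1.22 = 1.33 + 1.22 = 2.55.
Reliability = 2.55 / 3.22 = 0.792.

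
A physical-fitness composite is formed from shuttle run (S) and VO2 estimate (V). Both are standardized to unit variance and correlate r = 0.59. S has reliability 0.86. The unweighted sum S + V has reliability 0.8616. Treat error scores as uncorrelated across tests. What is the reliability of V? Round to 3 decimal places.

Var(S+V) = 2 + 2·0.59 = 3.180.
True-score variance = ρ_S + ρ_V + 2·0.59, so 0.8616 = (0.86 + ρ_V + 1.18) / 3.180.
ρ_V = 0.8616·3.180 − 0.86 − 1.18 = 0.700.

0.700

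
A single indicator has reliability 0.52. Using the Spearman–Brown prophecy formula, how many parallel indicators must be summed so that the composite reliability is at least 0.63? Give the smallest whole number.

k ≥ ρ*(1−ρ₁)/(ρ₁(1−ρ*)) = 0.63·0.48 / (0.52·0.37) = 1.572.
Smallest integer k = 2.

2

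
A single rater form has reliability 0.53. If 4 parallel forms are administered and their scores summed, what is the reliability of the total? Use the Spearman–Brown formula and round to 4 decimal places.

0.8185

ρ_k = kρ / (1 + (k−1)ρ) = 4·0.53 / (1 + 3·0.53) = 2.120 / 2.590 = 0.8185.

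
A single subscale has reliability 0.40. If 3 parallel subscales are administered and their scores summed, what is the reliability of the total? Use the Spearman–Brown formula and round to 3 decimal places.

ρ_k = kρ / (1 + (k−1)ρ) = 3·0.40 / (1 + 2·0.40) = 1.200 / 1.800 = 0.667.

0.667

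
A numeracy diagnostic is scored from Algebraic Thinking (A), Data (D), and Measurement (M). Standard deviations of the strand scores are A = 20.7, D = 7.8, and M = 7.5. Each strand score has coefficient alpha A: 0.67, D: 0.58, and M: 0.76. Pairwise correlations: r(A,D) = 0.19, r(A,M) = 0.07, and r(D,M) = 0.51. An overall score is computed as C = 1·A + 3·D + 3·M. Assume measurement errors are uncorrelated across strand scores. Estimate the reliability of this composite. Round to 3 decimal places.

0.783

Var(C) = 20.7² + 3²·7.8² + 3²·7.5² + 2·[3·20.7·7.8·0.19 + 3·20.7·7.5·0.07 + 9·7.8·7.5·0.51] = 1482.3 + 786.299 = 2268.6.
With uncorrelated errors the cross-covariances are all true-score covariance, so they carry over unchanged; only the diagonal terms shrink to ρᵢσᵢ².
True-score variance = [20.7²·0.67 + 3²·7.8²·0.58 + 3²·7.5²·0.76] + 786.299 = 989.423 + 786.299 = 1775.72.
Reliability = 1775.72 / 2268.6 = 0.783.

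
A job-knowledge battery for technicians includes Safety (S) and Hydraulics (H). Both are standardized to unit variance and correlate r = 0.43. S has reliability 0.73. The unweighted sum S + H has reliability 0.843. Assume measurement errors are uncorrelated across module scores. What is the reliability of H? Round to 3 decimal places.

Var(S+H) = 2 + 2·0.43 = 2.860.
True-score variance = ρ_S + ρ_H + 2·0.43, so 0.843 = (0.73 + ρ_H + 0.86) / 2.860.
ρ_H = 0.843·2.860 − 0.73 − 0.86 = 0.821.

0.821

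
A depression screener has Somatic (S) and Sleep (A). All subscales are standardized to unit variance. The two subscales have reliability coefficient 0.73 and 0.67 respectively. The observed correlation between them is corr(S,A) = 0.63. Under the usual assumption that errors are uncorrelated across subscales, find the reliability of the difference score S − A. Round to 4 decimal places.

0.1892

Var(S−A) = 1 + 1 − 2·0.63 = 2 − 1.26 = 0.74.
Because errors are independent across components, Cov(Tᵢ,Tⱼ) = Cov(Xᵢ,Xⱼ); the off-diagonal part of the true-score variance is the same as above.
True-score variance = [0.73 + 0.67] − 1.26 = 1.4 − 1.26 = 0.14.
Reliability = 0.14 / 0.74 = 0.1892.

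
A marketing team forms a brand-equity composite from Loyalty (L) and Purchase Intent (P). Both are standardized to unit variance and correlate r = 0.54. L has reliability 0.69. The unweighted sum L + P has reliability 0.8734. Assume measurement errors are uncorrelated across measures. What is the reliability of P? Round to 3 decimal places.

0.920

Var(L+P) = 2 + 2·0.54 = 3.080.
True-score variance = ρ_L + ρ_P + 2·0.54, so 0.8734 = (0.69 + ρ_P + 1.08) / 3.080.
ρ_P = 0.8734·3.080 − 0.69 − 1.08 = 0.920.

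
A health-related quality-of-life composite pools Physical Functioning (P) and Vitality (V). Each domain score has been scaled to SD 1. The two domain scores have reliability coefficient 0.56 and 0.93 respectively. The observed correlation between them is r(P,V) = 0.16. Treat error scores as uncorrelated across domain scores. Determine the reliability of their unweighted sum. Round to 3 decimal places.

0.780

Var(P+V) = 2 + 2·[0.16] = 2 + 0.32 = 2.32.
Under uncorrelated errors the observed covariances equal the true-score covariances, so only the own-variance terms attenuate.
True-score variance = [0.56 + 0.93] + 0.32 = 1.49 + 0.32 = 1.81.
Reliability = 1.81 / 2.32 = 0.780.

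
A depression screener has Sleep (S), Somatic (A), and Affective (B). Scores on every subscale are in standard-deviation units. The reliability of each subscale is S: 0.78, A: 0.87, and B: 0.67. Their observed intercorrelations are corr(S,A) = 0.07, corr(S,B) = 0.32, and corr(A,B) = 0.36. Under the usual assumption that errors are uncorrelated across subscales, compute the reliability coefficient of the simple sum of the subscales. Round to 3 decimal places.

0.849

Var(S+A+B) = 3 + 2·[0.07 + 0.32 + 0.36] = 3 + 1.5 = 4.5.
Because errors are independent across components, Cov(Tᵢ,Tⱼ) = Cov(Xᵢ,Xⱼ); the off-diagonal part of the true-score variance is the same as above.
True-score variance = [0.78 + 0.87 + 0.67] + 1.5 = 2.32 + 1.5 = 3.82.
Reliability = 3.82 / 4.5 = 0.849.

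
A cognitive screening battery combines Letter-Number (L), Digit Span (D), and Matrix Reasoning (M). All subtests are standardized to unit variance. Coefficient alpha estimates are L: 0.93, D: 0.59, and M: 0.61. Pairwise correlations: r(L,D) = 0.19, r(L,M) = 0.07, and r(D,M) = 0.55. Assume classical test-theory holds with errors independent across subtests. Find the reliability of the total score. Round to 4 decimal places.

0.8117

Var(L+D+M) = 3 + 2·[0.19 + 0.07 + 0.55] = 3 + 1.62 = 4.62.
Because errors are independent across components, Cov(Tᵢ,Tⱼ) = Cov(Xᵢ,Xⱼ); the off-diagonal part of the true-score variance is the same as above.
True-score variance = [0.93 + 0.59 + 0.61] + 1.62 = 2.13 + 1.62 = 3.75.
Reliability = 3.75 / 4.62 = 0.8117.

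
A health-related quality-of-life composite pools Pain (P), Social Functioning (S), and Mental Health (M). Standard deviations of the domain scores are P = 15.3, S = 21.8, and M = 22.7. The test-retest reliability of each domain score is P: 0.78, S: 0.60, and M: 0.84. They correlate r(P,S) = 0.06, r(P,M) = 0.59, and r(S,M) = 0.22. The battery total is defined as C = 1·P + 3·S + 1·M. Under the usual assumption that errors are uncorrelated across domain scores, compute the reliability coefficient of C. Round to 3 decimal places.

0.703

Var(C) = 15.3² + 3²·21.8² + 22.7² + 2·[3·15.3·21.8·0.06 + 15.3·22.7·0.59 + 3·21.8·22.7·0.22] = 5026.54 + 1183.12 = 6209.66.
Because errors are independent across components, Cov(Tᵢ,Tⱼ) = Cov(Xᵢ,Xⱼ); the off-diagonal part of the true-score variance is the same as above.
True-score variance = [15.3²·0.78 + 3²·21.8²·0.60 + 22.7²·0.84] + 1183.12 = 3181.73 + 1183.12 = 4364.85.
Reliability = 4364.85 / 6209.66 = 0.703.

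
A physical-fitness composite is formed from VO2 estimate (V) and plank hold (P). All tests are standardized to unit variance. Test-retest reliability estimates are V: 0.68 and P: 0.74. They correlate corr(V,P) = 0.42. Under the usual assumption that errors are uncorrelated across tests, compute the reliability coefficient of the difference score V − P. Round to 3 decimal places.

Var(V−P) = 1 + 1 − 2·0.42 = 2 − 0.84 = 1.16.
With uncorrelated errors the cross-covariances are all true-score covariance, so they carry over unchanged; only the diagonal terms shrink to ρᵢσᵢ².
True-score variance = [0.68 + 0.74] − 0.84 = 1.42 − 0.84 = 0.58.
Reliability = 0.58 / 1.16 = 0.500.

0.500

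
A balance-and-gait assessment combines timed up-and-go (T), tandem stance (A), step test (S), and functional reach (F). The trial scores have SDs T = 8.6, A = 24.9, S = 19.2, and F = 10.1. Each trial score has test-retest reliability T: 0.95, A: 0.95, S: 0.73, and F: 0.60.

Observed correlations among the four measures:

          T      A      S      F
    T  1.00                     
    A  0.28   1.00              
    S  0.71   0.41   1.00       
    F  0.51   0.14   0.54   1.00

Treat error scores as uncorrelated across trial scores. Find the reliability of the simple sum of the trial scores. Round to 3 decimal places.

0.923

Var(T+A+S+F) = 8.6² + 24.9² + 19.2² + 10.1² + 2·[8.6·24.9·0.28 + 8.6·19.2·0.71 + 8.6·10.1·0.51 + 24.9·19.2·0.41 + 24.9·10.1·0.14 + 19.2·10.1·0.54] = 1164.62 + 1114.86 = 2279.48.
Because errors are independent across components, Cov(Tᵢ,Tⱼ) = Cov(Xᵢ,Xⱼ); the off-diagonal part of the true-score variance is the same as above.
True-score variance = [8.6²·0.95 + 24.9²·0.95 + 19.2²·0.73 + 10.1²·0.60] + 1114.86 = 989.585 + 1114.86 = 2104.45.
Reliability = 2104.45 / 2279.48 = 0.923.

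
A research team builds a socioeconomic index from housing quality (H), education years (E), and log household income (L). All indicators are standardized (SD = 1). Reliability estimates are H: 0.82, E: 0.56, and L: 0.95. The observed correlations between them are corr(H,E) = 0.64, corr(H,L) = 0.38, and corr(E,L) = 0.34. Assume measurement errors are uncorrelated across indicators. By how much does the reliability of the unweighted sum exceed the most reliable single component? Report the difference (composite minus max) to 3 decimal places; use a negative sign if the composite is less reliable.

Var(sum) = 3 + 2.72 = 5.72; true-score variance = 2.33 + 2.72 = 5.05; composite reliability = 0.8829.
Max component reliability = 0.9500.
Difference = 0.8829 − 0.9500 = -0.067.

-0.067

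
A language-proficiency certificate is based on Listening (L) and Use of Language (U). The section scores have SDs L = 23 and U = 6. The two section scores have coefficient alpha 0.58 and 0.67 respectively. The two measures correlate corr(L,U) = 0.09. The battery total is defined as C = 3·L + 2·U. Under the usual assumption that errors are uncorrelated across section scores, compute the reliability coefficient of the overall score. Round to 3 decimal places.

Var(C) = 3²·23² + 2²·6² + 2·[6·23·6·0.09] = 4905 + 149.04 = 5054.04.
Because errors are independent across components, Cov(Tᵢ,Tⱼ) = Cov(Xᵢ,Xⱼ); the off-diagonal part of the true-score variance is the same as above.
True-score variance = [3²·23²·0.58 + 2²·6²·0.67] + 149.04 = 2857.86 + 149.04 = 3006.9.
Reliability = 3006.9 / 5054.04 = 0.595.

0.595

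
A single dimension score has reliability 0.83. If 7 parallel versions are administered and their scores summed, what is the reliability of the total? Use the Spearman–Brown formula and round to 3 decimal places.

0.972

ρ_k = kρ / (1 + (k−1)ρ) = 7·0.83 / (1 + 6·0.83) = 5.810 / 5.980 = 0.972.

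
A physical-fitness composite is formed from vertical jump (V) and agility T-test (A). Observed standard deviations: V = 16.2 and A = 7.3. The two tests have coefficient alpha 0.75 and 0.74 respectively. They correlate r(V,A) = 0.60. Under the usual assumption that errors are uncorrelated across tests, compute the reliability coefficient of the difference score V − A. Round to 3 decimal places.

0.543

Var(V−A) = 16.2² + 7.3² − 2·16.2·7.3·0.60 = 315.73 − 141.912 = 173.818.
Because errors are independent across components, Cov(Tᵢ,Tⱼ) = Cov(Xᵢ,Xⱼ); the off-diagonal part of the true-score variance is the same as above.
True-score variance = [16.2²·0.75 + 7.3²·0.74] − 141.912 = 236.265 − 141.912 = 94.3526.
Reliability = 94.3526 / 173.818 = 0.543.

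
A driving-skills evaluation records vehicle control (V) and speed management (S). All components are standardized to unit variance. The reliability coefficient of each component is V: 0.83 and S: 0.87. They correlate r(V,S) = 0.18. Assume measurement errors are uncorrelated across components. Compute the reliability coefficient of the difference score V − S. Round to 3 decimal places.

Var(V−S) = 1 + 1 − 2·0.18 = 2 − 0.36 = 1.64.
Under uncorrelated errors the observed covariances equal the true-score covariances, so only the own-variance terms attenuate.
True-score variance = [0.83 + 0.87] − 0.36 = 1.7 − 0.36 = 1.34.
Reliability = 1.34 / 1.64 = 0.817.

0.817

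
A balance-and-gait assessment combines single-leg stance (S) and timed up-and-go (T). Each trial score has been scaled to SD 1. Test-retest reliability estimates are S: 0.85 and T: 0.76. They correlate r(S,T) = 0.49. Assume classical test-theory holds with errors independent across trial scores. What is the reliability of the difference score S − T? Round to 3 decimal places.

0.618

Var(S−T) = 1 + 1 − 2·0.49 = 2 − 0.98 = 1.02.
Because errors are independent across components, Cov(Tᵢ,Tⱼ) = Cov(Xᵢ,Xⱼ); the off-diagonal part of the true-score variance is the same as above.
True-score variance = [0.85 + 0.76] − 0.98 = 1.61 − 0.98 = 0.63.
Reliability = 0.63 / 1.02 = 0.618.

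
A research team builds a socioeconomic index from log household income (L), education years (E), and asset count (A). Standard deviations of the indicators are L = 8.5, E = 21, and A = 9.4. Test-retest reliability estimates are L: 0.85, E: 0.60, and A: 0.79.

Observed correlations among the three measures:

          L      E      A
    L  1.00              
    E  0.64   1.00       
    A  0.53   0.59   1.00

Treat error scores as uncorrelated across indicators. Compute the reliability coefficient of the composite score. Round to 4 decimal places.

0.8207

Var(L+E+A) = 8.5² + 21² + 9.4² + 2·[8.5·21·0.64 + 8.5·9.4·0.53 + 21·9.4·0.59] = 601.61 + 546.106 = 1147.72.
Because errors are independent across components, Cov(Tᵢ,Tⱼ) = Cov(Xᵢ,Xⱼ); the off-diagonal part of the true-score variance is the same as above.
True-score variance = [8.5²·0.85 + 21²·0.60 + 9.4²·0.79] + 546.106 = 395.817 + 546.106 = 941.923.
Reliability = 941.923 / 1147.72 = 0.8207.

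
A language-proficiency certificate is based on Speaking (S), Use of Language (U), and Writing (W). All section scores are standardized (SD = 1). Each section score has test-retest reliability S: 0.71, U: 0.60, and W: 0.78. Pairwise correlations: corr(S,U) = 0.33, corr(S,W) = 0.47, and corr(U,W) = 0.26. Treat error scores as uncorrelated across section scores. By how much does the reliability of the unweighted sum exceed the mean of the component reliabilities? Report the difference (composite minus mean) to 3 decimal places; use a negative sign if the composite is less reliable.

0.126

Var(sum) = 3 + 2.12 = 5.12; true-score variance = 2.09 + 2.12 = 4.21; composite reliability = 0.8223.
Mean component reliability = 0.6967.
Difference = 0.8223 − 0.6967 = 0.126.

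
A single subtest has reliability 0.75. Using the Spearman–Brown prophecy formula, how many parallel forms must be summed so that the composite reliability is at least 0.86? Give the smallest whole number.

k ≥ ρ*(1−ρ₁)/(ρ₁(1−ρ*)) = 0.86·0.25 / (0.75·0.14) = 2.048.
Smallest integer k = 3.

3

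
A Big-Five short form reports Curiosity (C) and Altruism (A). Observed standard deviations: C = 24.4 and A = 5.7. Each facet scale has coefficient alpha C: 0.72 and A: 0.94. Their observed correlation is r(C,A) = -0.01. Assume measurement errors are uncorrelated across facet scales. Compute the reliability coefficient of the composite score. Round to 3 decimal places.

0.730

Var(C+A) = 24.4² + 5.7² + 2·[24.4·5.7·(-0.01)] = 627.85 − 2.7816 = 625.068.
With uncorrelated errors the cross-covariances are all true-score covariance, so they carry over unchanged; only the diagonal terms shrink to ρᵢσᵢ².
True-score variance = [24.4²·0.72 + 5.7²·0.94] − 2.7816 = 459.2 − 2.7816 = 456.418.
Reliability = 456.418 / 625.068 = 0.730.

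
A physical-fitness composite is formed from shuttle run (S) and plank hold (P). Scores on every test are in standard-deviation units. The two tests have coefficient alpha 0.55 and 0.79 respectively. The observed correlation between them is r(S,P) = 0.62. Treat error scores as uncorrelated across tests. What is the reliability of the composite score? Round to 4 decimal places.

Var(S+P) = 2 + 2·[0.62] = 2 + 1.24 = 3.24.
Under uncorrelated errors the observed covariances equal the true-score covariances, so only the own-variance terms attenuate.
True-score variance = [0.55 + 0.79] + 1.24 = 1.34 + 1.24 = 2.58.
Reliability = 2.58 / 3.24 = 0.7963.

0.7963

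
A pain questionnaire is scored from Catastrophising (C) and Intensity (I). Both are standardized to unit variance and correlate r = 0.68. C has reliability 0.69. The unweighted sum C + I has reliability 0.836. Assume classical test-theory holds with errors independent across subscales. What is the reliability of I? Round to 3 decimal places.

Var(C+I) = 2 + 2·0.68 = 3.360.
True-score variance = ρ_C + ρ_I + 2·0.68, so 0.836 = (0.69 + ρ_I + 1.36) / 3.360.
ρ_I = 0.836·3.360 − 0.69 − 1.36 = 0.759.

0.759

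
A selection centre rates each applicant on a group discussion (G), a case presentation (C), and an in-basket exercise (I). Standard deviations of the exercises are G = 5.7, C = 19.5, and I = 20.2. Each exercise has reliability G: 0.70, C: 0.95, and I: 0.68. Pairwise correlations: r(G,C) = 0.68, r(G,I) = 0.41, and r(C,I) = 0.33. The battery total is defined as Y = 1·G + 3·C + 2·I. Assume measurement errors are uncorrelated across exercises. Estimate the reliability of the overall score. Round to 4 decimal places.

0.9035

Var(Y) = 5.7² + 3²·19.5² + 2²·20.2² + 2·[3·5.7·19.5·0.68 + 2·5.7·20.2·0.41 + 6·19.5·20.2·0.33] = 5086.9 + 2202.17 = 7289.07.
With uncorrelated errors the cross-covariances are all true-score covariance, so they carry over unchanged; only the diagonal terms shrink to ρᵢσᵢ².
True-score variance = [5.7²·0.70 + 3²·19.5²·0.95 + 2²·20.2²·0.68] + 2202.17 = 4383.75 + 2202.17 = 6585.91.
Reliability = 6585.91 / 7289.07 = 0.9035.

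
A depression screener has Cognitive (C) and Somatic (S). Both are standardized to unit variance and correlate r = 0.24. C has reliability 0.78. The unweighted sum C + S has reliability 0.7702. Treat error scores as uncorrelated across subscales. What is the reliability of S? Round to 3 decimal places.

0.650

Var(C+S) = 2 + 2·0.24 = 2.480.
True-score variance = ρ_C + ρ_S + 2·0.24, so 0.7702 = (0.78 + ρ_S + 0.48) / 2.480.
ρ_S = 0.7702·2.480 − 0.78 − 0.48 = 0.650.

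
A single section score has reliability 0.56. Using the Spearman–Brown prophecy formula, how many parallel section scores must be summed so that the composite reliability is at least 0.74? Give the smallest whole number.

k ≥ ρ*(1−ρ₁)/(ρ₁(1−ρ*)) = 0.74·0.44 / (0.56·0.26) = 2.236.
Smallest integer k = 3.

3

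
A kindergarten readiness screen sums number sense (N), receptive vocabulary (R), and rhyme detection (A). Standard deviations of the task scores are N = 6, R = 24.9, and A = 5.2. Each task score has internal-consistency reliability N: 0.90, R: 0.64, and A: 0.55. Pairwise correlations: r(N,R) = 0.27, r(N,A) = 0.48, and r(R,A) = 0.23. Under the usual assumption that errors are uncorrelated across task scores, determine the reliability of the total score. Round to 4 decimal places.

Var(N+R+A) = 6² + 24.9² + 5.2² + 2·[6·24.9·0.27 + 6·5.2·0.48 + 24.9·5.2·0.23] = 683.05 + 170.189 = 853.239.
Under uncorrelated errors the observed covariances equal the true-score covariances, so only the own-variance terms attenuate.
True-score variance = [6²·0.90 + 24.9²·0.64 + 5.2²·0.55] + 170.189 = 444.078 + 170.189 = 614.267.
Reliability = 614.267 / 853.239 = 0.7199.

0.7199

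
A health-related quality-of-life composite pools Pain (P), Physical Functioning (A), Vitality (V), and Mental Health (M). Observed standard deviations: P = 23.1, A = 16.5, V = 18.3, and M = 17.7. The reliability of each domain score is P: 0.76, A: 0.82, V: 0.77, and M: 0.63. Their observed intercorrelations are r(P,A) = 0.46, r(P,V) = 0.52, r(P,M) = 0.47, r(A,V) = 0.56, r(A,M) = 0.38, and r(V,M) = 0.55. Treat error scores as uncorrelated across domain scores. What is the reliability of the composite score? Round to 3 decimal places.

Var(P+A+V+M) = 23.1² + 16.5² + 18.3² + 17.7² + 2·[23.1·16.5·0.46 + 23.1·18.3·0.52 + 23.1·17.7·0.47 + 16.5·18.3·0.56 + 16.5·17.7·0.38 + 18.3·17.7·0.55] = 1454.04 + 2091.08 = 3545.12.
Because errors are independent across components, Cov(Tᵢ,Tⱼ) = Cov(Xᵢ,Xⱼ); the off-diagonal part of the true-score variance is the same as above.
True-score variance = [23.1²·0.76 + 16.5²·0.82 + 18.3²·0.77 + 17.7²·0.63] + 2091.08 = 1084.03 + 2091.08 = 3175.1.
Reliability = 3175.1 / 3545.12 = 0.896.

0.896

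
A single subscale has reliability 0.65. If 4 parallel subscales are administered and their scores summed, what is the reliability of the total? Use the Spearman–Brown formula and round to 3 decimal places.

0.881

ρ_k = kρ / (1 + (k−1)ρ) = 4·0.65 / (1 + 3·0.65) = 2.600 / 2.950 = 0.881.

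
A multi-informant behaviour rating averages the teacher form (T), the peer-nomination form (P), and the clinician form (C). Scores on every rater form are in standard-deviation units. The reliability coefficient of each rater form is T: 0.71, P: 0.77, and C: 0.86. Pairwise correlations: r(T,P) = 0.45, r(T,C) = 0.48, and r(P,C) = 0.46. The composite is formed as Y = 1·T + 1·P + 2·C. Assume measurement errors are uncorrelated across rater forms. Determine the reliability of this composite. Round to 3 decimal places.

Var(Y) = 1 + 1 + 2² + 2·[0.45 + 2·0.48 + 2·0.46] = 6 + 4.66 = 10.66.
Under uncorrelated errors the observed covariances equal the true-score covariances, so only the own-variance terms attenuate.
True-score variance = [0.71 + 0.77 + 2²·0.86] + 4.66 = 4.92 + 4.66 = 9.58.
Reliability = 9.58 / 10.66 = 0.899.

0.899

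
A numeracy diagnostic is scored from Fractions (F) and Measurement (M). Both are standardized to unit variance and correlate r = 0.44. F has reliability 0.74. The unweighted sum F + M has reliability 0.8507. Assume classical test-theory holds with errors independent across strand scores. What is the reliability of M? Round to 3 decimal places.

0.830

Var(F+M) = 2 + 2·0.44 = 2.880.
True-score variance = ρ_F + ρ_M + 2·0.44, so 0.8507 = (0.74 + ρ_M + 0.88) / 2.880.
ρ_M = 0.8507·2.880 − 0.74 − 0.88 = 0.830.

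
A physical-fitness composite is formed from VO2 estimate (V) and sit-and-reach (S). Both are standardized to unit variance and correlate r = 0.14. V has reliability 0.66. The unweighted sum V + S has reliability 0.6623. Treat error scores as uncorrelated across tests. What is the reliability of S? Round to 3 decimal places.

Var(V+S) = 2 + 2·0.14 = 2.280.
True-score variance = ρ_V + ρ_S + 2·0.14, so 0.6623 = (0.66 + ρ_S + 0.28) / 2.280.
ρ_S = 0.6623·2.280 − 0.66 − 0.28 = 0.570.

0.570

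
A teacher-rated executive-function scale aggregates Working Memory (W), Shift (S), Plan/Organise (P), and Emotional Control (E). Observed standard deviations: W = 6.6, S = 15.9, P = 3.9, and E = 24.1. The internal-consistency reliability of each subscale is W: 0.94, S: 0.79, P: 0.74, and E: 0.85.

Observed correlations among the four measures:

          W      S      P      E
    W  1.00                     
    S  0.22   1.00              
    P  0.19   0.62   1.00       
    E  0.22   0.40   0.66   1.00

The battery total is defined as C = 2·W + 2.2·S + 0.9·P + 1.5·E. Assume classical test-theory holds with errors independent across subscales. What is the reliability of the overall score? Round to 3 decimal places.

Var(C) = 2²·6.6² + 2.2²·15.9² + 0.9²·3.9² + 1.5²·24.1² + 2·[4.4·6.6·15.9·0.22 + 1.8·6.6·3.9·0.19 + 3·6.6·24.1·0.22 + 1.98·15.9·3.9·0.62 + 3.3·15.9·24.1·0.40 + 1.35·3.9·24.1·0.66] = 2716.98 + 1762.09 = 4479.07.
With uncorrelated errors the cross-covariances are all true-score covariance, so they carry over unchanged; only the diagonal terms shrink to ρᵢσᵢ².
True-score variance = [2²·6.6²·0.94 + 2.2²·15.9²·0.79 + 0.9²·3.9²·0.74 + 1.5²·24.1²·0.85] + 1762.09 = 2250.35 + 1762.09 = 4012.43.
Reliability = 4012.43 / 4479.07 = 0.896.

0.896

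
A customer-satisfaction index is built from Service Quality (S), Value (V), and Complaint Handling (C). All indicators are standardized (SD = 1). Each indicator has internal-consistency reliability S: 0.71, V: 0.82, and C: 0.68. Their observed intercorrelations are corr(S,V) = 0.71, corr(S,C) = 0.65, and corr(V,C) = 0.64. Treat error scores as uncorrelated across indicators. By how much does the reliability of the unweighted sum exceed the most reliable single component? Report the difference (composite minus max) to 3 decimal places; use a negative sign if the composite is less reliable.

0.067

Var(sum) = 3 + 4 = 7; true-score variance = 2.21 + 4 = 6.21; composite reliability = 0.8871.
Max component reliability = 0.8200.
Difference = 0.8871 − 0.8200 = 0.067.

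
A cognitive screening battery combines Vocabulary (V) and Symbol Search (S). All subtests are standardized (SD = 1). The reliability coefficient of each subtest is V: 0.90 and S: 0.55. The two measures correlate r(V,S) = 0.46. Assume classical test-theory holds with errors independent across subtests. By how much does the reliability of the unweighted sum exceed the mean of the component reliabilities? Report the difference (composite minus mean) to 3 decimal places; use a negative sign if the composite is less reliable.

Var(sum) = 2 + 0.92 = 2.92; true-score variance = 1.45 + 0.92 = 2.37; composite reliability = 0.8116.
Mean component reliability = 0.7250.
Difference = 0.8116 − 0.7250 = 0.087.

0.087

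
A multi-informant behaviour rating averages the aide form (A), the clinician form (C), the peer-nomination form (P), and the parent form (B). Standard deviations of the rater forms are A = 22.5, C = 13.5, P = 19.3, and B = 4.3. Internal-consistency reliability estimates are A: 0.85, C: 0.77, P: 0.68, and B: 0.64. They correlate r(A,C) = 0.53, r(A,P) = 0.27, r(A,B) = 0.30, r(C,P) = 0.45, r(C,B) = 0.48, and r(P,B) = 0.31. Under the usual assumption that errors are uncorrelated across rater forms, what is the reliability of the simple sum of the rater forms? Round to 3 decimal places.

0.880

Var(A+C+P+B) = 22.5² + 13.5² + 19.3² + 4.3² + 2·[22.5·13.5·0.53 + 22.5·19.3·0.27 + 22.5·4.3·0.30 + 13.5·19.3·0.45 + 13.5·4.3·0.48 + 19.3·4.3·0.31] = 1079.48 + 956.197 = 2035.68.
Because errors are independent across components, Cov(Tᵢ,Tⱼ) = Cov(Xᵢ,Xⱼ); the off-diagonal part of the true-score variance is the same as above.
True-score variance = [22.5²·0.85 + 13.5²·0.77 + 19.3²·0.68 + 4.3²·0.64] + 956.197 = 835.772 + 956.197 = 1791.97.
Reliability = 1791.97 / 2035.68 = 0.880.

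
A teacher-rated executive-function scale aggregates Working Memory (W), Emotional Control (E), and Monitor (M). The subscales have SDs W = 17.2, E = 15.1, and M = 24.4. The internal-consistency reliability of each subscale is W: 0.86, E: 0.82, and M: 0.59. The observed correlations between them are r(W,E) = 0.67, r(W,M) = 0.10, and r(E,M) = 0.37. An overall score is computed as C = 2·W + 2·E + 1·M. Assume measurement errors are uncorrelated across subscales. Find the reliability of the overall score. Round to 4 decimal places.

Var(C) = 2²·17.2² + 2²·15.1² + 24.4² + 2·[4·17.2·15.1·0.67 + 2·17.2·24.4·0.10 + 2·15.1·24.4·0.37] = 2690.76 + 2105.26 = 4796.02.
Because errors are independent across components, Cov(Tᵢ,Tⱼ) = Cov(Xᵢ,Xⱼ); the off-diagonal part of the true-score variance is the same as above.
True-score variance = [2²·17.2²·0.86 + 2²·15.1²·0.82 + 24.4²·0.59] + 2105.26 = 2116.82 + 2105.26 = 4222.09.
Reliability = 4222.09 / 4796.02 = 0.8803.

0.8803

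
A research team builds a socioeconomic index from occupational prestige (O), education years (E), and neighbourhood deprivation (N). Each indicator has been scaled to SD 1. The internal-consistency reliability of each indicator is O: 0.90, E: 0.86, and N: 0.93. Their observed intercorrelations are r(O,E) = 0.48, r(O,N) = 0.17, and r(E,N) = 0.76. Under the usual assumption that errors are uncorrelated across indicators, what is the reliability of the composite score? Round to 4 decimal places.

0.9467

Var(O+E+N) = 3 + 2·[0.48 + 0.17 + 0.76] = 3 + 2.82 = 5.82.
With uncorrelated errors the cross-covariances are all true-score covariance, so they carry over unchanged; only the diagonal terms shrink to ρᵢσᵢ².
True-score variance = [0.90 + 0.86 + 0.93] + 2.82 = 2.69 + 2.82 = 5.51.
Reliability = 5.51 / 5.82 = 0.9467.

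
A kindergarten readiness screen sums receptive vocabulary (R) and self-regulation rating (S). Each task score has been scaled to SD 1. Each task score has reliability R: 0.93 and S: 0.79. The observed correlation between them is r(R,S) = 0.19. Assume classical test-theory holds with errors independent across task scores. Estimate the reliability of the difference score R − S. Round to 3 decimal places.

Var(R−S) = 1 + 1 − 2·0.19 = 2 − 0.38 = 1.62.
Because errors are independent across components, Cov(Tᵢ,Tⱼ) = Cov(Xᵢ,Xⱼ); the off-diagonal part of the true-score variance is the same as above.
True-score variance = [0.93 + 0.79] − 0.38 = 1.72 − 0.38 = 1.34.
Reliability = 1.34 / 1.62 = 0.827.

0.827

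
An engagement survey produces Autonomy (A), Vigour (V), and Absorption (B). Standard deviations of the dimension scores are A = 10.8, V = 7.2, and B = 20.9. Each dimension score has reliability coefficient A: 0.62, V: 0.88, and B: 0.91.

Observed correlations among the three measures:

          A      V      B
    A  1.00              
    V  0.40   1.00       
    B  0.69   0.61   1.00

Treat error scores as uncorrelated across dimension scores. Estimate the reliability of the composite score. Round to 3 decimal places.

0.923

Var(A+V+B) = 10.8² + 7.2² + 20.9² + 2·[10.8·7.2·0.40 + 10.8·20.9·0.69 + 7.2·20.9·0.61] = 605.29 + 557.287 = 1162.58.
With uncorrelated errors the cross-covariances are all true-score covariance, so they carry over unchanged; only the diagonal terms shrink to ρᵢσᵢ².
True-score variance = [10.8²·0.62 + 7.2²·0.88 + 20.9²·0.91] + 557.287 = 515.433 + 557.287 = 1072.72.
Reliability = 1072.72 / 1162.58 = 0.923.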